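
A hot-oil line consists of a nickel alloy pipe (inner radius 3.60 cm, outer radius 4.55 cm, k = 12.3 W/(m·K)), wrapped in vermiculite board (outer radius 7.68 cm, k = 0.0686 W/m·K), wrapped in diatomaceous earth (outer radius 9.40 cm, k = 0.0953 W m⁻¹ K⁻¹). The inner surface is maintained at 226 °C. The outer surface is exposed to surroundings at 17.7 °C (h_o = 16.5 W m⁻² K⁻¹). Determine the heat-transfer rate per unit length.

Resistance network (inner→outer):
  R'_nickel alloy = ln(0.0455/0.0360)/(2πk) = 0.2342/(2π·12.3) = 0.003030 m·K/W
  R'_vermiculite board = ln(0.0768/0.0455)/(2πk) = 0.5235/(2π·0.0686) = 1.215 m·K/W
  R'_diatomaceous earth = ln(0.0940/0.0768)/(2πk) = 0.2021/(2π·0.0953) = 0.3375 m·K/W
  R'_conv,out = 1/(2πr h) = 1/(2π·0.0940·16.5) = 0.1026 m·K/W
ΣR = 0.003030 + 1.215 + 0.3375 + 0.1026 = 1.658 m·K/W
Q' = ΔT/ΣR = (226 °C − 17.7 °C)/1.658 = 126 W/m

Q' = 126 W/m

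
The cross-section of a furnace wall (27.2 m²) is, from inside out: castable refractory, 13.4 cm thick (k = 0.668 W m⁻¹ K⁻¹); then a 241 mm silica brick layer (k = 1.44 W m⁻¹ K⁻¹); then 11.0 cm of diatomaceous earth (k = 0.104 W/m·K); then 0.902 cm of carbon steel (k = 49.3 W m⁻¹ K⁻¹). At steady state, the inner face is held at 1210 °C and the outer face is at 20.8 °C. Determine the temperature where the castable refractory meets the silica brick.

T = 1043 °C

Resistance network (inner→outer):
  R_castable refractory = L/(kA) = 0.134/(0.668·27.2) = 0.007375 K/W
  R_silica brick = L/(kA) = 0.241/(1.44·27.2) = 0.006153 K/W
  R_diatomaceous earth = L/(kA) = 0.110/(0.104·27.2) = 0.03889 K/W
  R_carbon steel = L/(kA) = 0.00902/(49.3·27.2) = 6.727×10^-6 K/W
ΣR = 0.007375 + 0.006153 + 0.03889 + 6.727×10^-6 = 0.05242 K/W
Q = ΔT/ΣR = (1210 °C − 20.8 °C)/0.05242 = 22690 W
From the inner boundary to the castable refractory/silica brick interface, ΣR_partial = 0.007375 K/W.
T_interface = T_in − Q·ΣR_partial = 1210 °C − (22690)(0.007375) = 1043 °C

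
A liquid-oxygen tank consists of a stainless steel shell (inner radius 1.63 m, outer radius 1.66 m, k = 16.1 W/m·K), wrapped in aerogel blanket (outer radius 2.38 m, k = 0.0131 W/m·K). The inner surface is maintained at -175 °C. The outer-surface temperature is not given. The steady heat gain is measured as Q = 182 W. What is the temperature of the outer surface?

T_out = 26.5 °C

Series resistances:
  R_stainless steel = (1/1.63 − 1/1.66)/(4πk) = 0.01109/(4π·16.1) = 5.480×10^-5 K/W
  R_aerogel blanket = (1/1.66 − 1/2.38)/(4πk) = 0.1822/(4π·0.0131) = 1.107 K/W
ΣR = 1.107 K/W
ΔT = Q·ΣR = 182 × 1.107 = 201.5 K
Heat flows inward, so T_out = T_in + ΔT = -175 + 201.5 = 26.5 °C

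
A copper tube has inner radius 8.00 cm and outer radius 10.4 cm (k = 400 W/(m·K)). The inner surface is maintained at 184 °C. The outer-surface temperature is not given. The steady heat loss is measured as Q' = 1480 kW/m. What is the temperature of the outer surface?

T_out = 29.5 °C

Series resistances:
  R'_copper = ln(0.104/0.0800)/(2πk) = 0.2624/(2π·400) = 1.044×10^-4 m·K/W
ΣR = 1.044×10^-4 m·K/W
ΔT = Q'·ΣR = 1.48×10^6 × 1.044×10^-4 = 154.5 K
Heat flows outward, so T_out = T_in − ΔT = 184 − 154.5 = 29.5 °C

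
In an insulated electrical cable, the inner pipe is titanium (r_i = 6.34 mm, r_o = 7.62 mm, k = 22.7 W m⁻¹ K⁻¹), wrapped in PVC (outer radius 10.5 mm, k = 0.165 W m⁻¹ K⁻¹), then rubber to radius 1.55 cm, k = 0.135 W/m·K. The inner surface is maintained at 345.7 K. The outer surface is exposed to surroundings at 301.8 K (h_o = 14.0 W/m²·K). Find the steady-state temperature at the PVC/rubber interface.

Treat each layer as a resistance in series:
  R'_titanium = ln(0.00762/0.00634)/(2πk) = 0.1839/(2π·22.7) = 0.001289 m·K/W
  R'_PVC = ln(0.0105/0.00762)/(2πk) = 0.3206/(2π·0.165) = 0.3092 m·K/W
  R'_rubber = ln(0.0155/0.0105)/(2πk) = 0.3895/(2π·0.135) = 0.4591 m·K/W
  R'_conv,out = 1/(2πr h) = 1/(2π·0.0155·14.0) = 0.7334 m·K/W
ΣR = 0.001289 + 0.3092 + 0.4591 + 0.7334 = 1.503 m·K/W
Q' = ΔT/ΣR = (345.7 K − 301.8 K)/1.503 = 29.21 W/m
From the inner boundary to the PVC/rubber interface, ΣR_partial = 0.3105 m·K/W.
T_interface = T_in − Q'·ΣR_partial = 345.7 K − (29.21)(0.3105) = 336.6 K

T = 336.6 K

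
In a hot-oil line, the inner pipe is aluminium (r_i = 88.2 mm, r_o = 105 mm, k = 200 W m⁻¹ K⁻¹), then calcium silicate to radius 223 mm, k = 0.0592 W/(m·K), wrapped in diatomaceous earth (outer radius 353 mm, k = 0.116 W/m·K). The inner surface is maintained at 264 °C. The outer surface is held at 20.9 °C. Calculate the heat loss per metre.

Q' = 91.6 W/m

Series thermal resistances, inner to outer:
  R'_aluminium = ln(0.105/0.0882)/(2πk) = 0.1744/(2π·200) = 1.387×10^-4 m·K/W
  R'_calcium silicate = ln(0.223/0.105)/(2πk) = 0.7532/(2π·0.0592) = 2.025 m·K/W
  R'_diatomaceous earth = ln(0.353/0.223)/(2πk) = 0.4593/(2π·0.116) = 0.6302 m·K/W
ΣR = 1.387×10^-4 + 2.025 + 0.6302 = 2.655 m·K/W
Q' = ΔT/ΣR = (264 °C − 20.9 °C)/2.655 = 91.6 W/m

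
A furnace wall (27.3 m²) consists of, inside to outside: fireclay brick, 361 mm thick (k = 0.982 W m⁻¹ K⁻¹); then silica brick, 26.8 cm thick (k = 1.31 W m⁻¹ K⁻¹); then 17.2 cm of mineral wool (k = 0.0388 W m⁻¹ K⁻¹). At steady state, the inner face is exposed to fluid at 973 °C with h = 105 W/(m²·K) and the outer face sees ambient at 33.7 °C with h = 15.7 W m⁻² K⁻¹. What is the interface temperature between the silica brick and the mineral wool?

T = 865 °C

Series thermal resistances, inner to outer:
  R_conv,in = 1/(hA) = 1/(105·27.3) = 3.489×10^-4 K/W
  R_fireclay brick = L/(kA) = 0.361/(0.982·27.3) = 0.01347 K/W
  R_silica brick = L/(kA) = 0.268/(1.31·27.3) = 0.007494 K/W
  R_mineral wool = L/(kA) = 0.172/(0.0388·27.3) = 0.1624 K/W
  R_conv,out = 1/(hA) = 1/(15.7·27.3) = 0.002333 K/W
ΣR = 3.489×10^-4 + 0.01347 + 0.007494 + 0.1624 + 0.002333 = 0.1860 K/W
Q = ΔT/ΣR = (973 °C − 33.7 °C)/0.1860 = 5050 W
From the inner boundary to the silica brick/mineral wool interface, ΣR_partial = 0.02131 K/W.
T_interface = T_in − Q·ΣR_partial = 973 °C − (5050)(0.02131) = 865 °C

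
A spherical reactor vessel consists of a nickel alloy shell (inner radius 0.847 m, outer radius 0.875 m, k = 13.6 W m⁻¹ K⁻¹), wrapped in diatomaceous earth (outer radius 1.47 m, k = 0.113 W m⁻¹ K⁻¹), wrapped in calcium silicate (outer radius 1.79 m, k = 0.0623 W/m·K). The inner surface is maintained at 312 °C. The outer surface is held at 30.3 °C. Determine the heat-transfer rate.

Q = 585 W

Resistance network (inner→outer):
  R_nickel alloy = (1/0.847 − 1/0.875)/(4πk) = 0.03778/(4π·13.6) = 2.211×10^-4 K/W
  R_diatomaceous earth = (1/0.875 − 1/1.47)/(4πk) = 0.4626/(4π·0.113) = 0.3258 K/W
  R_calcium silicate = (1/1.47 − 1/1.79)/(4πk) = 0.1216/(4π·0.0623) = 0.1553 K/W
ΣR = 2.211×10^-4 + 0.3258 + 0.1553 = 0.4813 K/W
Q = ΔT/ΣR = (312 °C − 30.3 °C)/0.4813 = 585 W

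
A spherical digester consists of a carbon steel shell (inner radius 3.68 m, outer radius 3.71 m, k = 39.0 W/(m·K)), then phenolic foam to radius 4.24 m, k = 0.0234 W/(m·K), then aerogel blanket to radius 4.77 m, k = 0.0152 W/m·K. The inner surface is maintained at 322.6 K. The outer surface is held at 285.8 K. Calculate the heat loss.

Q = 146 W

Treat each layer as a resistance in series:
  R_carbon steel = (1/3.68 − 1/3.71)/(4πk) = 0.002197/(4π·39.0) = 4.484×10^-6 K/W
  R_phenolic foam = (1/3.71 − 1/4.24)/(4πk) = 0.03369/(4π·0.0234) = 0.1146 K/W
  R_aerogel blanket = (1/4.24 − 1/4.77)/(4πk) = 0.02621/(4π·0.0152) = 0.1372 K/W
ΣR = 4.484×10^-6 + 0.1146 + 0.1372 = 0.2518 K/W
Q = ΔT/ΣR = (322.6 K − 285.8 K)/0.2518 = 146 W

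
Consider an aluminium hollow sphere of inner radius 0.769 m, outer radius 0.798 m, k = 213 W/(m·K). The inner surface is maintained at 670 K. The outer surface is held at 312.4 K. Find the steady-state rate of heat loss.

Q = 2.03×10^7 W

Q = 4πk·ΔT/(1/r₁ − 1/r₂) = 4π × 213 × 357.6 / (1/0.769 − 1/0.798) = 2.03×10^7 W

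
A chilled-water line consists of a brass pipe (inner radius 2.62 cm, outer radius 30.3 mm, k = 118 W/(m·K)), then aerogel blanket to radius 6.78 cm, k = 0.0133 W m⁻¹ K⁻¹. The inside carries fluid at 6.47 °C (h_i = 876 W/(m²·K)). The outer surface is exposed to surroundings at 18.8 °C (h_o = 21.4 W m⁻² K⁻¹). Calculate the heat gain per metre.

Treat each layer as a resistance in series:
  R'_conv,in = 1/(2πr h) = 1/(2π·0.0262·876) = 0.006934 m·K/W
  R'_brass = ln(0.0303/0.0262)/(2πk) = 0.1454/(2π·118) = 1.961×10^-4 m·K/W
  R'_aerogel blanket = ln(0.0678/0.0303)/(2πk) = 0.8054/(2π·0.0133) = 9.638 m·K/W
  R'_conv,out = 1/(2πr h) = 1/(2π·0.0678·21.4) = 0.1097 m·K/W
ΣR = 0.006934 + 1.961×10^-4 + 9.638 + 0.1097 = 9.755 m·K/W
Q' = ΔT/ΣR = (6.47 °C − 18.8 °C)/9.755 = -1.26 W/m
(Negative Q' ⇒ heat flows inward; heat gain = 1.26 W/m.)

Q' = 1.26 W/m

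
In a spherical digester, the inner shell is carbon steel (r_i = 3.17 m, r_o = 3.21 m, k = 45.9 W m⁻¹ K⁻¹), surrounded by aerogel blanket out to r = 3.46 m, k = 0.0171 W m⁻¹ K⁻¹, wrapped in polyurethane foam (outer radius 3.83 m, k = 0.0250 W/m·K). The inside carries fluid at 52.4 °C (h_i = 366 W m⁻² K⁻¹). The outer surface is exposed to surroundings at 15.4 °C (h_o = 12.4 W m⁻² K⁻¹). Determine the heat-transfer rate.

Q = 191 W

Treat each layer as a resistance in series:
  R_conv,in = 1/(4πr²h) = 1/(4π·3.17²·366) = 2.164×10^-5 K/W
  R_carbon steel = (1/3.17 − 1/3.21)/(4πk) = 0.003931/(4π·45.9) = 6.815×10^-6 K/W
  R_aerogel blanket = (1/3.21 − 1/3.46)/(4πk) = 0.02251/(4π·0.0171) = 0.1047 K/W
  R_polyurethane foam = (1/3.46 − 1/3.83)/(4πk) = 0.02792/(4π·0.0250) = 0.08887 K/W
  R_conv,out = 1/(4πr²h) = 1/(4π·3.83²·12.4) = 4.375×10^-4 K/W
ΣR = 2.164×10^-5 + 6.815×10^-6 + 0.1047 + 0.08887 + 4.375×10^-4 = 0.1940 K/W
Q = ΔT/ΣR = (52.4 °C − 15.4 °C)/0.1940 = 191 W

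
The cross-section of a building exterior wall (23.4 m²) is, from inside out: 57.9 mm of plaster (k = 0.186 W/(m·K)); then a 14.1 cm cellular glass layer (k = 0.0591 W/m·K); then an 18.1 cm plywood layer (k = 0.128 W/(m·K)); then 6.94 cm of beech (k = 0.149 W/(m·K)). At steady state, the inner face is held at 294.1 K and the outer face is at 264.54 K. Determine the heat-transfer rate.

Treat each layer as a resistance in series:
  R_plaster = L/(kA) = 0.0579/(0.186·23.4) = 0.01330 K/W
  R_cellular glass = L/(kA) = 0.141/(0.0591·23.4) = 0.1020 K/W
  R_plywood = L/(kA) = 0.181/(0.128·23.4) = 0.06043 K/W
  R_beech = L/(kA) = 0.0694/(0.149·23.4) = 0.01990 K/W
ΣR = 0.01330 + 0.1020 + 0.06043 + 0.01990 = 0.1956 K/W
Q = ΔT/ΣR = (294.1 K − 264.54 K)/0.1956 = 151 W

Q = 151 W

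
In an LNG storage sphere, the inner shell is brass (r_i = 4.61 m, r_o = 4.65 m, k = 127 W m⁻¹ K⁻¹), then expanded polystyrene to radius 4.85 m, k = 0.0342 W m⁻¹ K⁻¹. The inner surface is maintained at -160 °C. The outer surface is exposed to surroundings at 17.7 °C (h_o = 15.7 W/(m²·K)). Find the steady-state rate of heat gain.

Q = 8520 W

Treat each layer as a resistance in series:
  R_brass = (1/4.61 − 1/4.65)/(4πk) = 0.001866/(4π·127) = 1.169×10^-6 K/W
  R_expanded polystyrene = (1/4.65 − 1/4.85)/(4πk) = 0.008868/(4π·0.0342) = 0.02063 K/W
  R_conv,out = 1/(4πr²h) = 1/(4π·4.85²·15.7) = 2.155×10^-4 K/W
ΣR = 1.169×10^-6 + 0.02063 + 2.155×10^-4 = 0.02085 K/W
Q = ΔT/ΣR = (-160 °C − 17.7 °C)/0.02085 = -8520 W
(Negative Q ⇒ heat flows inward; heat gain = 8520 W.)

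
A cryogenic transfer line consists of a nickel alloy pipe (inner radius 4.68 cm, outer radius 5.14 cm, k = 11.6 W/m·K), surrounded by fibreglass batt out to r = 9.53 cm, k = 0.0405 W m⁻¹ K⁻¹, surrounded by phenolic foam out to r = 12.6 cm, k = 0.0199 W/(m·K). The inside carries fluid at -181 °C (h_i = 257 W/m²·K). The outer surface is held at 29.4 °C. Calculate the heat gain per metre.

Q' = 45.0 W/m

Series thermal resistances, inner to outer:
  R'_conv,in = 1/(2πr h) = 1/(2π·0.0468·257) = 0.01323 m·K/W
  R'_nickel alloy = ln(0.0514/0.0468)/(2πk) = 0.09375/(2π·11.6) = 0.001286 m·K/W
  R'_fibreglass batt = ln(0.0953/0.0514)/(2πk) = 0.6174/(2π·0.0405) = 2.426 m·K/W
  R'_phenolic foam = ln(0.126/0.0953)/(2πk) = 0.2793/(2π·0.0199) = 2.233 m·K/W
ΣR = 0.01323 + 0.001286 + 2.426 + 2.233 = 4.674 m·K/W
Q' = ΔT/ΣR = (-181 °C − 29.4 °C)/4.674 = -45.0 W/m
(Negative Q' ⇒ heat flows inward; heat gain = 45.0 W/m.)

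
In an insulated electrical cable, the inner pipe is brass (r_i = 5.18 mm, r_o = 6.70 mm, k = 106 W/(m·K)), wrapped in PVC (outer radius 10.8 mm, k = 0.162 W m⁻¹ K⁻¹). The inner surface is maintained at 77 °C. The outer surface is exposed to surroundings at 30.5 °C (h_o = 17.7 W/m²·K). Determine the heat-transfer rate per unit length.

Resistance network (inner→outer):
  R'_brass = ln(0.00670/0.00518)/(2πk) = 0.2573/(2π·106) = 3.863×10^-4 m·K/W
  R'_PVC = ln(0.0108/0.00670)/(2πk) = 0.4774/(2π·0.162) = 0.4691 m·K/W
  R'_conv,out = 1/(2πr h) = 1/(2π·0.0108·17.7) = 0.8326 m·K/W
ΣR = 3.863×10^-4 + 0.4691 + 0.8326 = 1.302 m·K/W
Q' = ΔT/ΣR = (77 °C − 30.5 °C)/1.302 = 35.7 W/m

Q' = 35.7 W/m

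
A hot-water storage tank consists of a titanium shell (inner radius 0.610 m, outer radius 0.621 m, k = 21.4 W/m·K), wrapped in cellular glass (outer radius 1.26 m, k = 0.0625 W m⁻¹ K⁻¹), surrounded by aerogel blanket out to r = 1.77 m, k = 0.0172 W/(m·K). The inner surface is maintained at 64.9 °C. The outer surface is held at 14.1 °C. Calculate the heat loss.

Series thermal resistances, inner to outer:
  R_titanium = (1/0.610 − 1/0.621)/(4πk) = 0.02904/(4π·21.4) = 1.080×10^-4 K/W
  R_cellular glass = (1/0.621 − 1/1.26)/(4πk) = 0.8167/(4π·0.0625) = 1.040 K/W
  R_aerogel blanket = (1/1.26 − 1/1.77)/(4πk) = 0.2287/(4π·0.0172) = 1.058 K/W
ΣR = 1.080×10^-4 + 1.040 + 1.058 = 2.098 K/W
Q = ΔT/ΣR = (64.9 °C − 14.1 °C)/2.098 = 24.2 W

Q = 24.2 W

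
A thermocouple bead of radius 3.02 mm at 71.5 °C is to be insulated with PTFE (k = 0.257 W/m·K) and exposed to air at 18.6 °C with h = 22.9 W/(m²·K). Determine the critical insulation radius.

r_cr = 2.24 cm

For a sphere, r_cr = 2k_ins/h = 2·0.257/22.9 = 0.0224 m = 2.24 cm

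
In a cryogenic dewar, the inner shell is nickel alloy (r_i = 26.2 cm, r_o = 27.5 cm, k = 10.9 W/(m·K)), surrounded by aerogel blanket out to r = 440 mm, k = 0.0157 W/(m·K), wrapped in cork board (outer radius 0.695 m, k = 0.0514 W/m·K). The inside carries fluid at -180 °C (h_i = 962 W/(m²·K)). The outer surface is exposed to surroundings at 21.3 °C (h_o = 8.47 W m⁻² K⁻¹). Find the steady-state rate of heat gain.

Treat each layer as a resistance in series:
  R_conv,in = 1/(4πr²h) = 1/(4π·0.262²·962) = 0.001205 K/W
  R_nickel alloy = (1/0.262 − 1/0.275)/(4πk) = 0.1804/(4π·10.9) = 0.001317 K/W
  R_aerogel blanket = (1/0.275 − 1/0.440)/(4πk) = 1.364/(4π·0.0157) = 6.912 K/W
  R_cork board = (1/0.440 − 1/0.695)/(4πk) = 0.8339/(4π·0.0514) = 1.291 K/W
  R_conv,out = 1/(4πr²h) = 1/(4π·0.695²·8.47) = 0.01945 K/W
ΣR = 0.001205 + 0.001317 + 6.912 + 1.291 + 0.01945 = 8.225 K/W
Q = ΔT/ΣR = (-180 °C − 21.3 °C)/8.225 = -24.5 W
(Negative Q ⇒ heat flows inward; heat gain = 24.5 W.)

Q = 24.5 W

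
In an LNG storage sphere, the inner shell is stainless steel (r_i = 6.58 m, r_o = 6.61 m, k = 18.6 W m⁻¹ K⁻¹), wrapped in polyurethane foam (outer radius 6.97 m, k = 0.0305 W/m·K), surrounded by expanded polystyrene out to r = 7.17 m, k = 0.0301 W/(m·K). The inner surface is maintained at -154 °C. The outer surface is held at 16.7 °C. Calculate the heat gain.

Q = 5510 W

Resistance network (inner→outer):
  R_stainless steel = (1/6.58 − 1/6.61)/(4πk) = 6.898×10^-4/(4π·18.6) = 2.951×10^-6 K/W
  R_polyurethane foam = (1/6.61 − 1/6.97)/(4πk) = 0.007814/(4π·0.0305) = 0.02039 K/W
  R_expanded polystyrene = (1/6.97 − 1/7.17)/(4πk) = 0.004002/(4π·0.0301) = 0.01058 K/W
ΣR = 2.951×10^-6 + 0.02039 + 0.01058 = 0.03097 K/W
Q = ΔT/ΣR = (-154 °C − 16.7 °C)/0.03097 = -5510 W
(Negative Q ⇒ heat flows inward; heat gain = 5510 W.)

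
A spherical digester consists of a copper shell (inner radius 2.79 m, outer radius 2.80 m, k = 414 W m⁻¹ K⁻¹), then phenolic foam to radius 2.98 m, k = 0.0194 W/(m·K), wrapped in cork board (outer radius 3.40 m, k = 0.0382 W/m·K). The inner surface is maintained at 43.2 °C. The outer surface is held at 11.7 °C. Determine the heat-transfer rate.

Q = 180 W

Resistance network (inner→outer):
  R_copper = (1/2.79 − 1/2.80)/(4πk) = 0.001280/(4π·414) = 2.461×10^-7 K/W
  R_phenolic foam = (1/2.80 − 1/2.98)/(4πk) = 0.02157/(4π·0.0194) = 0.08849 K/W
  R_cork board = (1/2.98 − 1/3.40)/(4πk) = 0.04145/(4π·0.0382) = 0.08635 K/W
ΣR = 2.461×10^-7 + 0.08849 + 0.08635 = 0.1748 K/W
Q = ΔT/ΣR = (43.2 °C − 11.7 °C)/0.1748 = 180 W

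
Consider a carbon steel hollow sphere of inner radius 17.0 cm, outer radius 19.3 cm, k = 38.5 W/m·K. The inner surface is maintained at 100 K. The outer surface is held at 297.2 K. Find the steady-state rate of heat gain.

Q = 4πk·ΔT/(1/r₁ − 1/r₂) = 4π × 38.5 × 197.2 / (1/0.170 − 1/0.193) = 1.36×10^5 W

Q = 136 kW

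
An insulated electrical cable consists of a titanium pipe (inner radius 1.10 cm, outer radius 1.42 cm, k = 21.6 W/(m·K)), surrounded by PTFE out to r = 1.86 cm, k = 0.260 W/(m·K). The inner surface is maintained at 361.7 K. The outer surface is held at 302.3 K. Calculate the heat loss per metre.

Treat each layer as a resistance in series:
  R'_titanium = ln(0.0142/0.0110)/(2πk) = 0.2553/(2π·21.6) = 0.001881 m·K/W
  R'_PTFE = ln(0.0186/0.0142)/(2πk) = 0.2699/(2π·0.260) = 0.1652 m·K/W
ΣR = 0.001881 + 0.1652 = 0.1671 m·K/W
Q' = ΔT/ΣR = (361.7 K − 302.3 K)/0.1671 = 355 W/m

Q' = 355 W/m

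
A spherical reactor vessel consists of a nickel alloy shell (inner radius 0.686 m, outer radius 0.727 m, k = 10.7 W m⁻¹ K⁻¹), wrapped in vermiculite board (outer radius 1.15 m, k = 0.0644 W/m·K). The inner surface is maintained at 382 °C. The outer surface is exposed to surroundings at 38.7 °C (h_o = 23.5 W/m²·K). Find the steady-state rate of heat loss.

Q = 546 W

Resistance network (inner→outer):
  R_nickel alloy = (1/0.686 − 1/0.727)/(4πk) = 0.08221/(4π·10.7) = 6.114×10^-4 K/W
  R_vermiculite board = (1/0.727 − 1/1.15)/(4πk) = 0.5060/(4π·0.0644) = 0.6252 K/W
  R_conv,out = 1/(4πr²h) = 1/(4π·1.15²·23.5) = 0.002561 K/W
ΣR = 6.114×10^-4 + 0.6252 + 0.002561 = 0.6284 K/W
Q = ΔT/ΣR = (382 °C − 38.7 °C)/0.6284 = 546 W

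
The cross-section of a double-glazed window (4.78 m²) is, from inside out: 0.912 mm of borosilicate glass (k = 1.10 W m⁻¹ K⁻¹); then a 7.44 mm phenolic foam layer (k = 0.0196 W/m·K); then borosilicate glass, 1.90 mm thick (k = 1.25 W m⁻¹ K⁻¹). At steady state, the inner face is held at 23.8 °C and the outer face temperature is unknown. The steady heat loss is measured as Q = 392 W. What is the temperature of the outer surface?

T_out = -7.52 °C

Sum the resistances:
  R_borosilicate glass = L/(kA) = 9.12×10^-4/(1.10·4.78) = 1.734×10^-4 K/W
  R_phenolic foam = L/(kA) = 0.00744/(0.0196·4.78) = 0.07941 K/W
  R_borosilicate glass = L/(kA) = 0.00190/(1.25·4.78) = 3.180×10^-4 K/W
ΣR = 0.07990 K/W
ΔT = Q·ΣR = 392 × 0.07990 = 31.32 K
Heat flows outward, so T_out = T_in − ΔT = 23.8 − 31.32 = -7.52 °C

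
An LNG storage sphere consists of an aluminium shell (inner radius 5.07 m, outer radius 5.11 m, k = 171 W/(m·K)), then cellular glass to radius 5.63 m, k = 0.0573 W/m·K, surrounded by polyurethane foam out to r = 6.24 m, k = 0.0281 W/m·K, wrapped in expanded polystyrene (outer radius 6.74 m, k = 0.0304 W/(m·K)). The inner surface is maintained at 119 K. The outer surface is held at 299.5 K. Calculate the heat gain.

Resistance network (inner→outer):
  R_aluminium = (1/5.07 − 1/5.11)/(4πk) = 0.001544/(4π·171) = 7.185×10^-7 K/W
  R_cellular glass = (1/5.11 − 1/5.63)/(4πk) = 0.01807/(4π·0.0573) = 0.02510 K/W
  R_polyurethane foam = (1/5.63 − 1/6.24)/(4πk) = 0.01736/(4π·0.0281) = 0.04917 K/W
  R_expanded polystyrene = (1/6.24 − 1/6.74)/(4πk) = 0.01189/(4π·0.0304) = 0.03112 K/W
ΣR = 7.185×10^-7 + 0.02510 + 0.04917 + 0.03112 = 0.1054 K/W
Q = ΔT/ΣR = (119 K − 299.5 K)/0.1054 = -1710 W
(Negative Q ⇒ heat flows inward; heat gain = 1710 W.)

Q = 1710 W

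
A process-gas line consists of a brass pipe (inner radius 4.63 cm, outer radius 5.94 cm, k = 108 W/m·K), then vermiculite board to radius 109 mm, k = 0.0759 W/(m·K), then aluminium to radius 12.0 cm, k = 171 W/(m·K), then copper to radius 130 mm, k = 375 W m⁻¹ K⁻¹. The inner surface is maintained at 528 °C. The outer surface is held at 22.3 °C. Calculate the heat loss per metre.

Q' = 397 W/m

Treat each layer as a resistance in series:
  R'_brass = ln(0.0594/0.0463)/(2πk) = 0.2492/(2π·108) = 3.672×10^-4 m·K/W
  R'_vermiculite board = ln(0.109/0.0594)/(2πk) = 0.6071/(2π·0.0759) = 1.273 m·K/W
  R'_aluminium = ln(0.120/0.109)/(2πk) = 0.09614/(2π·171) = 8.948×10^-5 m·K/W
  R'_copper = ln(0.130/0.120)/(2πk) = 0.08004/(2π·375) = 3.397×10^-5 m·K/W
ΣR = 3.672×10^-4 + 1.273 + 8.948×10^-5 + 3.397×10^-5 = 1.273 m·K/W
Q' = ΔT/ΣR = (528 °C − 22.3 °C)/1.273 = 397 W/m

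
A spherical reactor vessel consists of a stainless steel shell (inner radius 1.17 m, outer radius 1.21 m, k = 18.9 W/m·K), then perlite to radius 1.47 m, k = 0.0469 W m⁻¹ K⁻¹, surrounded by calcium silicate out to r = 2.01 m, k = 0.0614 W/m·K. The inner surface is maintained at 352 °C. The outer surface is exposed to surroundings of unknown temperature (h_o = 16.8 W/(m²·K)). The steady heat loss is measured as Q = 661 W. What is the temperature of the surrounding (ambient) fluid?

Sum the resistances:
  R_stainless steel = (1/1.17 − 1/1.21)/(4πk) = 0.02825/(4π·18.9) = 1.190×10^-4 K/W
  R_perlite = (1/1.21 − 1/1.47)/(4πk) = 0.1462/(4π·0.0469) = 0.2480 K/W
  R_calcium silicate = (1/1.47 − 1/2.01)/(4πk) = 0.1828/(4π·0.0614) = 0.2369 K/W
  R_conv,out = 1/(4πr²h) = 1/(4π·2.01²·16.8) = 0.001172 K/W
ΣR = 0.4862 K/W
ΔT = Q·ΣR = 661 × 0.4862 = 321.4 K
Heat flows outward, so T_out = T_in − ΔT = 352 − 321.4 = 30.6 °C

T_out = 30.6 °C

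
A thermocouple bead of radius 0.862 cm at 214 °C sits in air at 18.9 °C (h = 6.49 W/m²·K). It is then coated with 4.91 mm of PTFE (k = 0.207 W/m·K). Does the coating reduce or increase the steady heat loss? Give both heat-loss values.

Critical radius for a sphere: r_cr = 2k/h = 0.0638 m = 6.38 cm.
Outer radius after coating: r₂ = 0.00862 + 0.00491 = 0.01353 m.
Since r₁ < r_cr and r₂ ≤ r_cr, the coating moves toward the maximum at r_cr — heat loss rises.
Bare: R = 1/(4πr₁²h) = 165.0 K/W; Q = 195.1/165.0 = 1.18 W.
Coated: R = R_cond + R_conv = 83.17 K/W; Q = 195.1/83.17 = 2.35 W.

increases: 1.18 → 2.35 W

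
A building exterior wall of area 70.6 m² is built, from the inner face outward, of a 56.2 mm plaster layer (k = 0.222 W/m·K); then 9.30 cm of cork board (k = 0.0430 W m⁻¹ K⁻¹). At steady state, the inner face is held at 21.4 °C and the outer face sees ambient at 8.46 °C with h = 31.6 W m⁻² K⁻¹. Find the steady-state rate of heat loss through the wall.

Resistance network (inner→outer):
  R_plaster = L/(kA) = 0.0562/(0.222·70.6) = 0.003586 K/W
  R_cork board = L/(kA) = 0.0930/(0.0430·70.6) = 0.03063 K/W
  R_conv,out = 1/(hA) = 1/(31.6·70.6) = 4.482×10^-4 K/W
ΣR = 0.003586 + 0.03063 + 4.482×10^-4 = 0.03466 K/W
Q = ΔT/ΣR = (21.4 °C − 8.46 °C)/0.03466 = 373 W

Q = 373 W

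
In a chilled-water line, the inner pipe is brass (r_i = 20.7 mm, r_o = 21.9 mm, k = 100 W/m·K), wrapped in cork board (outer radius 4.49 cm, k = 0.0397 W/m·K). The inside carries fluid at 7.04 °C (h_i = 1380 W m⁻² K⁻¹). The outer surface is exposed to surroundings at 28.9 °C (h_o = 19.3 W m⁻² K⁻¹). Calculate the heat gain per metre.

Q' = 7.13 W/m

Treat each layer as a resistance in series:
  R'_conv,in = 1/(2πr h) = 1/(2π·0.0207·1380) = 0.005571 m·K/W
  R'_brass = ln(0.0219/0.0207)/(2πk) = 0.05635/(2π·100) = 8.969×10^-5 m·K/W
  R'_cork board = ln(0.0449/0.0219)/(2πk) = 0.7180/(2π·0.0397) = 2.878 m·K/W
  R'_conv,out = 1/(2πr h) = 1/(2π·0.0449·19.3) = 0.1837 m·K/W
ΣR = 0.005571 + 8.969×10^-5 + 2.878 + 0.1837 = 3.067 m·K/W
Q' = ΔT/ΣR = (7.04 °C − 28.9 °C)/3.067 = -7.13 W/m
(Negative Q' ⇒ heat flows inward; heat gain = 7.13 W/m.)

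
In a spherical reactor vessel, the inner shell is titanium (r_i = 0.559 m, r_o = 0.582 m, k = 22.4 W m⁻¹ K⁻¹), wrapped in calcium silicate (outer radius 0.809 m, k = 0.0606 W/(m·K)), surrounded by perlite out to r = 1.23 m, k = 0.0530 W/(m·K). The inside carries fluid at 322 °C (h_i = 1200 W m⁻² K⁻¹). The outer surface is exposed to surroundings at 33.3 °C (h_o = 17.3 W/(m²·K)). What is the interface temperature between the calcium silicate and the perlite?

Series thermal resistances, inner to outer:
  R_conv,in = 1/(4πr²h) = 1/(4π·0.559²·1200) = 2.122×10^-4 K/W
  R_titanium = (1/0.559 − 1/0.582)/(4πk) = 0.07070/(4π·22.4) = 2.512×10^-4 K/W
  R_calcium silicate = (1/0.582 − 1/0.809)/(4πk) = 0.4821/(4π·0.0606) = 0.6331 K/W
  R_perlite = (1/0.809 − 1/1.23)/(4πk) = 0.4231/(4π·0.0530) = 0.6352 K/W
  R_conv,out = 1/(4πr²h) = 1/(4π·1.23²·17.3) = 0.003040 K/W
ΣR = 2.122×10^-4 + 2.512×10^-4 + 0.6331 + 0.6352 + 0.003040 = 1.272 K/W
Q = ΔT/ΣR = (322 °C − 33.3 °C)/1.272 = 227.0 W
From the inner boundary to the calcium silicate/perlite interface, ΣR_partial = 0.6336 K/W.
T_interface = T_in − Q·ΣR_partial = 322 °C − (227.0)(0.6336) = 178 °C

T = 178 °C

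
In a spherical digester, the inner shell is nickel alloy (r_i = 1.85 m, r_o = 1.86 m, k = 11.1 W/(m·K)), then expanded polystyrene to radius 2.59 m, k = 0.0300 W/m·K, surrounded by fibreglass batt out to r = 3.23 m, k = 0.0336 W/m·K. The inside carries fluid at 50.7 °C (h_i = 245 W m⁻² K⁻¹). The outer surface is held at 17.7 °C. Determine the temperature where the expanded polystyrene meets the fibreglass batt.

T = 28.0 °C

Series thermal resistances, inner to outer:
  R_conv,in = 1/(4πr²h) = 1/(4π·1.85²·245) = 9.490×10^-5 K/W
  R_nickel alloy = (1/1.85 − 1/1.86)/(4πk) = 0.002906/(4π·11.1) = 2.083×10^-5 K/W
  R_expanded polystyrene = (1/1.86 − 1/2.59)/(4πk) = 0.1515/(4π·0.0300) = 0.4020 K/W
  R_fibreglass batt = (1/2.59 − 1/3.23)/(4πk) = 0.07650/(4π·0.0336) = 0.1812 K/W
ΣR = 9.490×10^-5 + 2.083×10^-5 + 0.4020 + 0.1812 = 0.5833 K/W
Q = ΔT/ΣR = (50.7 °C − 17.7 °C)/0.5833 = 56.57 W
From the inner boundary to the expanded polystyrene/fibreglass batt interface, ΣR_partial = 0.4021 K/W.
T_interface = T_in − Q·ΣR_partial = 50.7 °C − (56.57)(0.4021) = 28.0 °C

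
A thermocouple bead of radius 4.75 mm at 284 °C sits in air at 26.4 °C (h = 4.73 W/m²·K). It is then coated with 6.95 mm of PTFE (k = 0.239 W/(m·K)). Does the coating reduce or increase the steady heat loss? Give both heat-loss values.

Critical radius for a sphere: r_cr = 2k/h = 0.101 m = 10.1 cm.
Outer radius after coating: r₂ = 0.00475 + 0.00695 = 0.01170 m.
Since r₁ < r_cr and r₂ ≤ r_cr, the coating moves toward the maximum at r_cr — heat loss rises.
Bare: R = 1/(4πr₁²h) = 745.7 K/W; Q = 257.6/745.7 = 0.345 W.
Coated: R = R_cond + R_conv = 164.5 K/W; Q = 257.6/164.5 = 1.57 W.

increases: 0.345 → 1.57 W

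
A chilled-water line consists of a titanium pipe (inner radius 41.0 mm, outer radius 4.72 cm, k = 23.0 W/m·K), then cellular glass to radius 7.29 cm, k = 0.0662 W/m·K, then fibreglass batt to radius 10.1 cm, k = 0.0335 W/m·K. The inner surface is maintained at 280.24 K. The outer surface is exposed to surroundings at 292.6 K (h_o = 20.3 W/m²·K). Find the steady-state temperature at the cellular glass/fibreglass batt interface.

T = 285.1 K

Series thermal resistances, inner to outer:
  R'_titanium = ln(0.0472/0.0410)/(2πk) = 0.1408/(2π·23.0) = 9.745×10^-4 m·K/W
  R'_cellular glass = ln(0.0729/0.0472)/(2πk) = 0.4347/(2π·0.0662) = 1.045 m·K/W
  R'_fibreglass batt = ln(0.101/0.0729)/(2πk) = 0.3260/(2π·0.0335) = 1.549 m·K/W
  R'_conv,out = 1/(2πr h) = 1/(2π·0.101·20.3) = 0.07763 m·K/W
ΣR = 9.745×10^-4 + 1.045 + 1.549 + 0.07763 = 2.673 m·K/W
Q' = ΔT/ΣR = (280.24 K − 292.6 K)/2.673 = -4.624 W/m
From the inner boundary to the cellular glass/fibreglass batt interface, ΣR_partial = 1.046 m·K/W.
T_interface = T_in − Q'·ΣR_partial = 280.24 K − (-4.624)(1.046) = 285.1 K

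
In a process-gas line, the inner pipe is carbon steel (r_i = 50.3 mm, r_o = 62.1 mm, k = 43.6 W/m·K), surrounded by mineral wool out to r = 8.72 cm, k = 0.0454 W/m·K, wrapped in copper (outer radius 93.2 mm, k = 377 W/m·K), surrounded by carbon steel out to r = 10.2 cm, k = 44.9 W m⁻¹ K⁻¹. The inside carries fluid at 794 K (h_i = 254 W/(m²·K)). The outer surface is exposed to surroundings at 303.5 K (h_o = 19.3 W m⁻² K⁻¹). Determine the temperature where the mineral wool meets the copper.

T = 334.5 K

Series thermal resistances, inner to outer:
  R'_conv,in = 1/(2πr h) = 1/(2π·0.0503·254) = 0.01246 m·K/W
  R'_carbon steel = ln(0.0621/0.0503)/(2πk) = 0.2107/(2π·43.6) = 7.693×10^-4 m·K/W
  R'_mineral wool = ln(0.0872/0.0621)/(2πk) = 0.3395/(2π·0.0454) = 1.190 m·K/W
  R'_copper = ln(0.0932/0.0872)/(2πk) = 0.06654/(2π·377) = 2.809×10^-5 m·K/W
  R'_carbon steel = ln(0.102/0.0932)/(2πk) = 0.09023/(2π·44.9) = 3.198×10^-4 m·K/W
  R'_conv,out = 1/(2πr h) = 1/(2π·0.102·19.3) = 0.08085 m·K/W
ΣR = 0.01246 + 7.693×10^-4 + 1.190 + 2.809×10^-5 + 3.198×10^-4 + 0.08085 = 1.284 m·K/W
Q' = ΔT/ΣR = (794 K − 303.5 K)/1.284 = 382.0 W/m
From the inner boundary to the mineral wool/copper interface, ΣR_partial = 1.203 m·K/W.
T_interface = T_in − Q'·ΣR_partial = 794 K − (382.0)(1.203) = 334.5 K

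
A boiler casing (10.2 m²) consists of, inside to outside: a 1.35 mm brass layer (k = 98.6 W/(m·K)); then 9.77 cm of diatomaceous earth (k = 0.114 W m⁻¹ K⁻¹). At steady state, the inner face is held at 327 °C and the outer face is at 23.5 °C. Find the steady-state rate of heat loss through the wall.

Resistance network (inner→outer):
  R_brass = L/(kA) = 0.00135/(98.6·10.2) = 1.342×10^-6 K/W
  R_diatomaceous earth = L/(kA) = 0.0977/(0.114·10.2) = 0.08402 K/W
ΣR = 1.342×10^-6 + 0.08402 = 0.08402 K/W
Q = ΔT/ΣR = (327 °C − 23.5 °C)/0.08402 = 3610 W

Q = 3.61 kW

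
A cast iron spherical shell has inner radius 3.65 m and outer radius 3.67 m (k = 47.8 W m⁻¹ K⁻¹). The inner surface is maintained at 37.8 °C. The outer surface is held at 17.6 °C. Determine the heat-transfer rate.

Q = 8130 kW

Q = 4πk·ΔT/(1/r₁ − 1/r₂) = 4π × 47.8 × 20.2 / (1/3.65 − 1/3.67) = 8.13×10^6 W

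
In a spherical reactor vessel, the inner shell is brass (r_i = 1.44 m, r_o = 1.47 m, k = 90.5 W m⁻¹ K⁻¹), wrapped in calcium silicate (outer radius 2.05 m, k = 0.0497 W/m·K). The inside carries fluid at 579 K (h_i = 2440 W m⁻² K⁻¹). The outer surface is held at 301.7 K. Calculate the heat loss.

Treat each layer as a resistance in series:
  R_conv,in = 1/(4πr²h) = 1/(4π·1.44²·2440) = 1.573×10^-5 K/W
  R_brass = (1/1.44 − 1/1.47)/(4πk) = 0.01417/(4π·90.5) = 1.246×10^-5 K/W
  R_calcium silicate = (1/1.47 − 1/2.05)/(4πk) = 0.1925/(4π·0.0497) = 0.3082 K/W
ΣR = 1.573×10^-5 + 1.246×10^-5 + 0.3082 = 0.3082 K/W
Q = ΔT/ΣR = (579 K − 301.7 K)/0.3082 = 900 W

Q = 900 W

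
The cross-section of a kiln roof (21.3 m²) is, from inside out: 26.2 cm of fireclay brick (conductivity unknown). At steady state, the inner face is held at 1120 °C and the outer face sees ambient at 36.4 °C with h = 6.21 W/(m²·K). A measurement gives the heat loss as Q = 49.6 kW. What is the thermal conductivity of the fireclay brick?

ΣR = ΔT/Q = |1120 − 36.4|/49600 = 0.02185 K/W
Known resistances:
  R_conv,out = 1/(hA) = 1/(6.21·21.3) = 0.007560 K/W
R_fireclay brick = ΣR − ΣR_known = 0.02185 − 0.007560 = 0.01429 K/W
L/(kA) = 0.01429 ⇒ k = 0.262/(0.01429·21.3) = 0.861 W/m·K

k = 0.861 W/m·K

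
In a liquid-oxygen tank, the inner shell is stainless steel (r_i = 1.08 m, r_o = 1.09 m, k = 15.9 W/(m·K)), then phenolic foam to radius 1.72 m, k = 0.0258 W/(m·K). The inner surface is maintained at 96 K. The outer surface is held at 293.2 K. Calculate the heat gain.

Treat each layer as a resistance in series:
  R_stainless steel = (1/1.08 − 1/1.09)/(4πk) = 0.008495/(4π·15.9) = 4.252×10^-5 K/W
  R_phenolic foam = (1/1.09 − 1/1.72)/(4πk) = 0.3360/(4π·0.0258) = 1.036 K/W
ΣR = 4.252×10^-5 + 1.036 = 1.036 K/W
Q = ΔT/ΣR = (96 K − 293.2 K)/1.036 = -190 W
(Negative Q ⇒ heat flows inward; heat gain = 190 W.)

Q = 190 W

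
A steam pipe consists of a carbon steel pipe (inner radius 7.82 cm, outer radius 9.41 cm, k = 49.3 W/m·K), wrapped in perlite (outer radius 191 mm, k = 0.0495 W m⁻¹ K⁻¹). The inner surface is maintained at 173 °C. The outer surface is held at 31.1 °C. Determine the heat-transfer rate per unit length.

Q' = 62.3 W/m

Resistance network (inner→outer):
  R'_carbon steel = ln(0.0941/0.0782)/(2πk) = 0.1851/(2π·49.3) = 5.975×10^-4 m·K/W
  R'_perlite = ln(0.191/0.0941)/(2πk) = 0.7079/(2π·0.0495) = 2.276 m·K/W
ΣR = 5.975×10^-4 + 2.276 = 2.277 m·K/W
Q' = ΔT/ΣR = (173 °C − 31.1 °C)/2.277 = 62.3 W/m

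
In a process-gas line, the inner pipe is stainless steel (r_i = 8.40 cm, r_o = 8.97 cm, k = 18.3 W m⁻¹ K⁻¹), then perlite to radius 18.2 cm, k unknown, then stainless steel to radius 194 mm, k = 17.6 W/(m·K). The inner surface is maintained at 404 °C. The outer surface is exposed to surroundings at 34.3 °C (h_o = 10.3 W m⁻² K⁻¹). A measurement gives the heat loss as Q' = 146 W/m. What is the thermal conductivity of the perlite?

k = 0.0459 W/m·K

ΣR = ΔT/Q' = |404 − 34.3|/146 = 2.532 m·K/W
Known resistances:
  R'_stainless steel = ln(0.0897/0.0840)/(2πk) = 0.06565/(2π·18.3) = 5.710×10^-4 m·K/W
  R'_stainless steel = ln(0.194/0.182)/(2πk) = 0.06385/(2π·17.6) = 5.774×10^-4 m·K/W
  R'_conv,out = 1/(2πr h) = 1/(2π·0.194·10.3) = 0.07965 m·K/W
R_perlite = ΣR − ΣR_known = 2.532 − 0.08080 = 2.451 m·K/W
ln(r₂/r₁)/(2πk) = 2.451 ⇒ k = 0.7075/(2π·2.451) = 0.0459 W/m·K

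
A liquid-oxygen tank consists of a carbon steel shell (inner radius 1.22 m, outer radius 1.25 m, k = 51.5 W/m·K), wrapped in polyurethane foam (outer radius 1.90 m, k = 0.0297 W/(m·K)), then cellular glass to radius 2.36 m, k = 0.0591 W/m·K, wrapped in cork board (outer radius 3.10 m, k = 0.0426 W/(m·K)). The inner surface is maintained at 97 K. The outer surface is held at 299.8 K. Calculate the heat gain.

Treat each layer as a resistance in series:
  R_carbon steel = (1/1.22 − 1/1.25)/(4πk) = 0.01967/(4π·51.5) = 3.040×10^-5 K/W
  R_polyurethane foam = (1/1.25 − 1/1.90)/(4πk) = 0.2737/(4π·0.0297) = 0.7333 K/W
  R_cellular glass = (1/1.90 − 1/2.36)/(4πk) = 0.1026/(4π·0.0591) = 0.1381 K/W
  R_cork board = (1/2.36 − 1/3.10)/(4πk) = 0.1011/(4π·0.0426) = 0.1889 K/W
ΣR = 3.040×10^-5 + 0.7333 + 0.1381 + 0.1889 = 1.060 K/W
Q = ΔT/ΣR = (97 K − 299.8 K)/1.060 = -191 W
(Negative Q ⇒ heat flows inward; heat gain = 191 W.)

Q = 191 W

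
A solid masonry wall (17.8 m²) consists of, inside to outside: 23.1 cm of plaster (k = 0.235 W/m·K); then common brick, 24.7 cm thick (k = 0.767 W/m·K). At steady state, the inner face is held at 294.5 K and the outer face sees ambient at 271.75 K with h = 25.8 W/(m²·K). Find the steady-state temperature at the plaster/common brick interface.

T = 277.86 K

Treat each layer as a resistance in series:
  R_plaster = L/(kA) = 0.231/(0.235·17.8) = 0.05522 K/W
  R_common brick = L/(kA) = 0.247/(0.767·17.8) = 0.01809 K/W
  R_conv,out = 1/(hA) = 1/(25.8·17.8) = 0.002178 K/W
ΣR = 0.05522 + 0.01809 + 0.002178 = 0.07549 K/W
Q = ΔT/ΣR = (294.5 K − 271.75 K)/0.07549 = 301.4 W
From the inner boundary to the plaster/common brick interface, ΣR_partial = 0.05522 K/W.
T_interface = T_in − Q·ΣR_partial = 294.5 K − (301.4)(0.05522) = 277.86 K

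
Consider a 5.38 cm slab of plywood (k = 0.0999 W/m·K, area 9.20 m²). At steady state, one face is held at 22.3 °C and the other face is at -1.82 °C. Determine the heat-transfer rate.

Q = 412 W

Q = kA·ΔT/L = 0.0999 × 9.20 × |22.3 °C − -1.82 °C| / 0.0538 = 412 W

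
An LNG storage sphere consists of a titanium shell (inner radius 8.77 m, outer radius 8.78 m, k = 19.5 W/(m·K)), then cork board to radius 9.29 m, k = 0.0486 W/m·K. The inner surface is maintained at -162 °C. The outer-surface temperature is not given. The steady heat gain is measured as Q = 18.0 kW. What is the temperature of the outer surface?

T_out = 22.3 °C

Sum the resistances:
  R_titanium = (1/8.77 − 1/8.78)/(4πk) = 1.299×10^-4/(4π·19.5) = 5.300×10^-7 K/W
  R_cork board = (1/8.78 − 1/9.29)/(4πk) = 0.006253/(4π·0.0486) = 0.01024 K/W
ΣR = 0.01024 K/W
ΔT = Q·ΣR = 18000 × 0.01024 = 184.3 K
Heat flows inward, so T_out = T_in + ΔT = -162 + 184.3 = 22.3 °C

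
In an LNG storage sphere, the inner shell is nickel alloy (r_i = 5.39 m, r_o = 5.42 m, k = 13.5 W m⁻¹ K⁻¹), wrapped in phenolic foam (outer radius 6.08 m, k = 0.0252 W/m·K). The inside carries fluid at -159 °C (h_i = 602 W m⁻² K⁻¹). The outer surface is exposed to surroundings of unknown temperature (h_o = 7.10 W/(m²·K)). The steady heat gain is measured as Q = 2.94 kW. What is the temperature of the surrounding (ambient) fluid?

Sum the resistances:
  R_conv,in = 1/(4πr²h) = 1/(4π·5.39²·602) = 4.550×10^-6 K/W
  R_nickel alloy = (1/5.39 − 1/5.42)/(4πk) = 0.001027/(4π·13.5) = 6.053×10^-6 K/W
  R_phenolic foam = (1/5.42 − 1/6.08)/(4πk) = 0.02003/(4π·0.0252) = 0.06325 K/W
  R_conv,out = 1/(4πr²h) = 1/(4π·6.08²·7.10) = 3.032×10^-4 K/W
ΣR = 0.06356 K/W
ΔT = Q·ΣR = 2940 × 0.06356 = 186.9 K
Heat flows inward, so T_out = T_in + ΔT = -159 + 186.9 = 27.9 °C

T_out = 27.9 °C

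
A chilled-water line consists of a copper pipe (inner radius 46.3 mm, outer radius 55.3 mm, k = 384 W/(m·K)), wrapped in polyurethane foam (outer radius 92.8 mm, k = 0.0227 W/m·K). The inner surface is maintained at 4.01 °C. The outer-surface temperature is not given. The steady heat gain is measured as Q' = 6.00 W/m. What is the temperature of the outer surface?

Sum the resistances:
  R'_copper = ln(0.0553/0.0463)/(2πk) = 0.1776/(2π·384) = 7.362×10^-5 m·K/W
  R'_polyurethane foam = ln(0.0928/0.0553)/(2πk) = 0.5177/(2π·0.0227) = 3.630 m·K/W
ΣR = 3.630 m·K/W
ΔT = Q'·ΣR = 6.00 × 3.630 = 21.78 K
Heat flows inward, so T_out = T_in + ΔT = 4.01 + 21.78 = 25.8 °C

T_out = 25.8 °C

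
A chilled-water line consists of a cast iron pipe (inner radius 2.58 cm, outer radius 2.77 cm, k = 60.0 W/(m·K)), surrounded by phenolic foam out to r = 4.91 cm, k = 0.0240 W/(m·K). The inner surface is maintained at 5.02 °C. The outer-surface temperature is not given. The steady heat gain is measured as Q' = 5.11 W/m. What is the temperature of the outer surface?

T_out = 24.4 °C

Series resistances:
  R'_cast iron = ln(0.0277/0.0258)/(2πk) = 0.07106/(2π·60.0) = 1.885×10^-4 m·K/W
  R'_phenolic foam = ln(0.0491/0.0277)/(2πk) = 0.5724/(2π·0.0240) = 3.796 m·K/W
ΣR = 3.796 m·K/W
ΔT = Q'·ΣR = 5.11 × 3.796 = 19.40 K
Heat flows inward, so T_out = T_in + ΔT = 5.02 + 19.40 = 24.4 °C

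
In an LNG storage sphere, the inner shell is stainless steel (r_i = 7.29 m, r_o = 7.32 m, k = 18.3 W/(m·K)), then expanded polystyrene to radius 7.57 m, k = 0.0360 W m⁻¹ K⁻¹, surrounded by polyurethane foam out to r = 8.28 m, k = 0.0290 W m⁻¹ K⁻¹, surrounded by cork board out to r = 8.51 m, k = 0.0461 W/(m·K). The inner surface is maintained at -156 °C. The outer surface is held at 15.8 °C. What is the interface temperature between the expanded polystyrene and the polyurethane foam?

Resistance network (inner→outer):
  R_stainless steel = (1/7.29 − 1/7.32)/(4πk) = 5.622×10^-4/(4π·18.3) = 2.445×10^-6 K/W
  R_expanded polystyrene = (1/7.32 − 1/7.57)/(4πk) = 0.004512/(4π·0.0360) = 0.009973 K/W
  R_polyurethane foam = (1/7.57 − 1/8.28)/(4πk) = 0.01133/(4π·0.0290) = 0.03108 K/W
  R_cork board = (1/8.28 − 1/8.51)/(4πk) = 0.003264/(4π·0.0461) = 0.005635 K/W
ΣR = 2.445×10^-6 + 0.009973 + 0.03108 + 0.005635 = 0.04669 K/W
Q = ΔT/ΣR = (-156 °C − 15.8 °C)/0.04669 = -3680 W
From the inner boundary to the expanded polystyrene/polyurethane foam interface, ΣR_partial = 0.009975 K/W.
T_interface = T_in − Q·ΣR_partial = -156 °C − (-3680)(0.009975) = -119 °C

T = -119 °C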